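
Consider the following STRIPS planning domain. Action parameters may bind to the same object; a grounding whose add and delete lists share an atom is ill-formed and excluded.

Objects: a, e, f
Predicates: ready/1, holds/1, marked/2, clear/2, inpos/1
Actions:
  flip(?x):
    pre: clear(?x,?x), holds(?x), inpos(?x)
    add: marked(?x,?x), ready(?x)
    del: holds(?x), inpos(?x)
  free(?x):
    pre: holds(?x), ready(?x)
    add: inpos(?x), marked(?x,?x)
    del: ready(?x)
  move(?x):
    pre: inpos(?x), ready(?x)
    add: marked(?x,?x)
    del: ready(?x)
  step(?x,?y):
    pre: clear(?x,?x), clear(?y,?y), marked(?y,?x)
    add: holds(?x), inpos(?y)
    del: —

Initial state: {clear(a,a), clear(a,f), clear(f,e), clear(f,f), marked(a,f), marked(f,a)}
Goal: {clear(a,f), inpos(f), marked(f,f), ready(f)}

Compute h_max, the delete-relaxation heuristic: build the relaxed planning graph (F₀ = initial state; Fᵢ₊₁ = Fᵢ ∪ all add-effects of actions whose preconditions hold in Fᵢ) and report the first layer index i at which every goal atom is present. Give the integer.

F0 = init (6 atoms)
F1 = F0 ∪ {holds(a), holds(f), inpos(a), inpos(f)}  (10 atoms)
F2 = F1 ∪ {marked(a,a), marked(f,f), ready(a), ready(f)}  (14 atoms)
goal ⊆ F2  ⇒  h_max = 2

2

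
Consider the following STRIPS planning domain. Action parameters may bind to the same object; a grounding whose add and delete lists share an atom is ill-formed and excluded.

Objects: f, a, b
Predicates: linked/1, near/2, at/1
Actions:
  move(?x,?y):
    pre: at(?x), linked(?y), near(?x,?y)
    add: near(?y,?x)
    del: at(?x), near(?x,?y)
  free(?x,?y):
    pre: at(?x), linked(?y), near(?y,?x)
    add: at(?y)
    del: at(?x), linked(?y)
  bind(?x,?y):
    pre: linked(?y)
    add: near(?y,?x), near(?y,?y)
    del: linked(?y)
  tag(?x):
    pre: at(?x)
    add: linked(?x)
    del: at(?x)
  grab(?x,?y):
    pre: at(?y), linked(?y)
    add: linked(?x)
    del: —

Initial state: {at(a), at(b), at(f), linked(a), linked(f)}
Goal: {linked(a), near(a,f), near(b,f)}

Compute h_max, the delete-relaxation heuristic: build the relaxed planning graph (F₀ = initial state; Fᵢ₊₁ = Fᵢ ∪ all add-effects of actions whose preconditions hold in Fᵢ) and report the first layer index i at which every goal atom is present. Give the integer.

2

F0 = init (5 atoms)
F1 = F0 ∪ {linked(b), near(a,a), near(a,b), near(a,f), near(f,a), near(f,b), near(f,f)}  (12 atoms)
F2 = F1 ∪ {near(b,a), near(b,b), near(b,f)}  (15 atoms)
goal ⊆ F2  ⇒  h_max = 2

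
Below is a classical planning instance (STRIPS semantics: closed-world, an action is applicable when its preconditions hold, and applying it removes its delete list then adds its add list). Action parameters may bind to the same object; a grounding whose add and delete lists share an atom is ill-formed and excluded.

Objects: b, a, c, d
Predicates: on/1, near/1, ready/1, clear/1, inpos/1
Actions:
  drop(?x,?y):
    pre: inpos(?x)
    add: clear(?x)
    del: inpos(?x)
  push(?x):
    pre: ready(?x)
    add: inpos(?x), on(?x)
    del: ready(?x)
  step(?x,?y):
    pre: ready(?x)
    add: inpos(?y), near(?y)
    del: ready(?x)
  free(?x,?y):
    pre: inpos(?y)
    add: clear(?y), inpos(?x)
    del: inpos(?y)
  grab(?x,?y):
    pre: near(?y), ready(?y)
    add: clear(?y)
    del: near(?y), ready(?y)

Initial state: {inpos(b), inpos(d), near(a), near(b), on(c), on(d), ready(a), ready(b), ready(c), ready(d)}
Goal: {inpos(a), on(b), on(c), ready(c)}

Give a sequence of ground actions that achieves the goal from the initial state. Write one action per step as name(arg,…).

1. push(b)  →  {inpos(b), inpos(d), near(a), near(b), on(b), on(c), on(d), ready(a), ready(c), ready(d)}
2. push(a)  →  {inpos(a), inpos(b), inpos(d), near(a), near(b), on(a), on(b), on(c), on(d), ready(c), ready(d)}

push(b); push(a)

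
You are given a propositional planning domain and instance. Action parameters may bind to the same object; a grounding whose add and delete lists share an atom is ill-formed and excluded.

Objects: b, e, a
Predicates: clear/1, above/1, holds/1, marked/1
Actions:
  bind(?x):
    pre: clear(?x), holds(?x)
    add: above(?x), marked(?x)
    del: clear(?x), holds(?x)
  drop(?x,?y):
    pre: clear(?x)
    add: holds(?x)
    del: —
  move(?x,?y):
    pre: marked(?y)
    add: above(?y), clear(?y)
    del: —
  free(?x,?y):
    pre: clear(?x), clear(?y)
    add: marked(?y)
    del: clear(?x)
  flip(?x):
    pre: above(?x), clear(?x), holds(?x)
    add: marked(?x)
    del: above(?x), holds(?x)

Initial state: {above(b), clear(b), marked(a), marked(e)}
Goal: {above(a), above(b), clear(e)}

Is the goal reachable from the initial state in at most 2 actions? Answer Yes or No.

Yes

1. move(b,e)  →  {above(b), above(e), clear(b), clear(e), marked(a), marked(e)}
2. move(b,a)  →  {above(a), above(b), above(e), clear(a), clear(b), clear(e), marked(a), marked(e)}
optimal plan length = 2; 2 ≤ 2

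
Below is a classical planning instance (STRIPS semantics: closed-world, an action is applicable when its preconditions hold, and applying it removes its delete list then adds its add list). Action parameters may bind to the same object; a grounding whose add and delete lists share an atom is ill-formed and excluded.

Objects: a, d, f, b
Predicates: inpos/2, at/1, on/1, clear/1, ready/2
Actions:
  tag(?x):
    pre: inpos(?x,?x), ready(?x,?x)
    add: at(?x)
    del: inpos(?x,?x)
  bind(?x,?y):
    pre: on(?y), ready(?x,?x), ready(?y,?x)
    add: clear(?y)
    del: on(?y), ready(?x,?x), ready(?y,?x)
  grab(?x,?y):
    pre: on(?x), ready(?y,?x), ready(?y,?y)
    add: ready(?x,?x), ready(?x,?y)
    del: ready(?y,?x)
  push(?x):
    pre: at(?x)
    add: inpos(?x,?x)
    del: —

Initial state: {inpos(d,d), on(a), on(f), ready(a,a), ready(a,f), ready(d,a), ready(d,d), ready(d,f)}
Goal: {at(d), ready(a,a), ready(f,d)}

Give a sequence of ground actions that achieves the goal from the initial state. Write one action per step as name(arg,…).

1. tag(d)  →  {at(d), on(a), on(f), ready(a,a), ready(a,f), ready(d,a), ready(d,d), ready(d,f)}
2. grab(f,d)  →  {at(d), on(a), on(f), ready(a,a), ready(a,f), ready(d,a), ready(d,d), ready(f,d), ready(f,f)}

tag(d); grab(f,d)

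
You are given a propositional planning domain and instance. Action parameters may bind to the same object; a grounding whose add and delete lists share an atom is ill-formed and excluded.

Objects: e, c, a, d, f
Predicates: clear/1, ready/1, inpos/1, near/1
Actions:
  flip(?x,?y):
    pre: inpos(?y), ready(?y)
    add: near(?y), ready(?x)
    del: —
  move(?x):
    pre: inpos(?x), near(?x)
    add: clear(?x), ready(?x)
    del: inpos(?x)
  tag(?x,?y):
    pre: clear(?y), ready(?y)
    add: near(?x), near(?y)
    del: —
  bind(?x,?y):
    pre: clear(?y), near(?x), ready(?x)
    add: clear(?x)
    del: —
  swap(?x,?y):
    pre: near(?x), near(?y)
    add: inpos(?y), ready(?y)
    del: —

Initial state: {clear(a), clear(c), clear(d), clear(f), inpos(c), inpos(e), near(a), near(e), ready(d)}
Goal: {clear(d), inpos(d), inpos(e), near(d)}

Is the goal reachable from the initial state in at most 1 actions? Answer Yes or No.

1. tag(e,d)  →  {clear(a), clear(c), clear(d), clear(f), inpos(c), inpos(e), near(a), near(d), near(e), ready(d)}
2. swap(e,d)  →  {clear(a), clear(c), clear(d), clear(f), inpos(c), inpos(d), inpos(e), near(a), near(d), near(e), ready(d)}
optimal plan length = 2; 2 > 1

No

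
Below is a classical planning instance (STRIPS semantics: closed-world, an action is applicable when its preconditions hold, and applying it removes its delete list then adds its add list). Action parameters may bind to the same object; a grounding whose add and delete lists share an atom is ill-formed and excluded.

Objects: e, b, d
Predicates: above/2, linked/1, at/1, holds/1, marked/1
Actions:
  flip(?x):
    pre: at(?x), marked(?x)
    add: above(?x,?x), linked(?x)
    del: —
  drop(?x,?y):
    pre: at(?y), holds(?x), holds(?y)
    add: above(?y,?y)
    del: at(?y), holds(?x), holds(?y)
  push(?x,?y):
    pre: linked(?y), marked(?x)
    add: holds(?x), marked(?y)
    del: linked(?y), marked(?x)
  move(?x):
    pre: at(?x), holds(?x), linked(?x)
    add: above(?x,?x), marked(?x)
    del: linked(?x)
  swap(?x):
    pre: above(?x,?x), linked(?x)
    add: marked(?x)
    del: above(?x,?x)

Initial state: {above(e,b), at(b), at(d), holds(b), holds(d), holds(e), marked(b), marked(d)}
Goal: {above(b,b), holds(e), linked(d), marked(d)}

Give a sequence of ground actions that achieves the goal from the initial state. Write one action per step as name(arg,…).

1. flip(b)  →  {above(b,b), above(e,b), at(b), at(d), holds(b), holds(d), holds(e), linked(b), marked(b), marked(d)}
2. flip(d)  →  {above(b,b), above(d,d), above(e,b), at(b), at(d), holds(b), holds(d), holds(e), linked(b), linked(d), marked(b), marked(d)}

flip(b); flip(d)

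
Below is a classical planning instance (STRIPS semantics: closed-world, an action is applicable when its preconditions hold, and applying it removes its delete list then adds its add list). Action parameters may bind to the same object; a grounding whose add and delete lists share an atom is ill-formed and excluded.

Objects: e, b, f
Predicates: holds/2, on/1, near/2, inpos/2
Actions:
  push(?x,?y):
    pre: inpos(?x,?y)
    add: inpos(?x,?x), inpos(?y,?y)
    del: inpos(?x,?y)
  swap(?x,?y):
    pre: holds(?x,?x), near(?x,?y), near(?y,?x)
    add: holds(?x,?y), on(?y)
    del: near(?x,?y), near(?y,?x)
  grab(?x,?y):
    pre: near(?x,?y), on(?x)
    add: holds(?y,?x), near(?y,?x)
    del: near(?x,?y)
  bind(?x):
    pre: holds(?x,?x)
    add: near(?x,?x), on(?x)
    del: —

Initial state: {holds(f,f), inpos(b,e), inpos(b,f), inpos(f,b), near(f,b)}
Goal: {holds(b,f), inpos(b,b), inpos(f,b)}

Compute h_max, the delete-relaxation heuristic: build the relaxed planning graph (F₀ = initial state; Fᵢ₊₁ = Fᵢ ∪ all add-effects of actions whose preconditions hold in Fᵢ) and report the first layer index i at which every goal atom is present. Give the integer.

2

F0 = init (5 atoms)
F1 = F0 ∪ {inpos(b,b), inpos(e,e), inpos(f,f), near(f,f), on(f)}  (10 atoms)
F2 = F1 ∪ {holds(b,f), near(b,f)}  (12 atoms)
goal ⊆ F2  ⇒  h_max = 2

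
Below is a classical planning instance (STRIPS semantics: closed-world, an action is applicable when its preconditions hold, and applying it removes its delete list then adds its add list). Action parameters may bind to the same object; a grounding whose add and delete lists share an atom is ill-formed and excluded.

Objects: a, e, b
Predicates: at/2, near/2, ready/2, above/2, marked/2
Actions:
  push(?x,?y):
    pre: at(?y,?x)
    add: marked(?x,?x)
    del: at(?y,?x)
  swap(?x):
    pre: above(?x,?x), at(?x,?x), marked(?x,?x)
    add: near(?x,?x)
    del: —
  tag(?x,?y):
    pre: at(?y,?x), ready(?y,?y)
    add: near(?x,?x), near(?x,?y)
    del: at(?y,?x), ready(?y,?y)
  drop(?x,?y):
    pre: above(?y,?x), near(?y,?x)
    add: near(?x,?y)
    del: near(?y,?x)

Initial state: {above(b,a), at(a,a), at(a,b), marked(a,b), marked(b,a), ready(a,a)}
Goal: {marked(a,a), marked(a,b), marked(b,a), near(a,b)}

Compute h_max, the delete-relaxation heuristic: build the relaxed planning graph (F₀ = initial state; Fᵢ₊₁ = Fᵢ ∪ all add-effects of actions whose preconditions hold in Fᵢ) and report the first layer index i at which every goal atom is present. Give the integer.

F0 = init (6 atoms)
F1 = F0 ∪ {marked(a,a), marked(b,b), near(a,a), near(b,a), near(b,b)}  (11 atoms)
F2 = F1 ∪ {near(a,b)}  (12 atoms)
goal ⊆ F2  ⇒  h_max = 2

2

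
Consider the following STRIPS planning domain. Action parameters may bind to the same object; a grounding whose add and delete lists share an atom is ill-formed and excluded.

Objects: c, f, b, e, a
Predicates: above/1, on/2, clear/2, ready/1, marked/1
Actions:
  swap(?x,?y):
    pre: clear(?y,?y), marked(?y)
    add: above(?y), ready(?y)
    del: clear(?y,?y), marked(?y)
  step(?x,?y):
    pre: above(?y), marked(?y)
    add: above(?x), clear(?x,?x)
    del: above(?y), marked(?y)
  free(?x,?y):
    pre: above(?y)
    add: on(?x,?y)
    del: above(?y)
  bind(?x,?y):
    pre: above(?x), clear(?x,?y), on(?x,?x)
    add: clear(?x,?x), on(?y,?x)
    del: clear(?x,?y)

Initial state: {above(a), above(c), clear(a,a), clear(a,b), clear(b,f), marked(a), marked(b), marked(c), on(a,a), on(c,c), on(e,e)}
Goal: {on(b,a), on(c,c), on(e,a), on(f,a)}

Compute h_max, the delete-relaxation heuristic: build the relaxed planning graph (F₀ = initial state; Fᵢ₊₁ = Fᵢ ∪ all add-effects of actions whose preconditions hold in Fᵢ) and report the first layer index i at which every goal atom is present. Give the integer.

1

F0 = init (11 atoms)
F1 = F0 ∪ {above(b), above(e), above(f), clear(b,b), clear(c,c), clear(e,e), clear(f,f), on(a,c), on(b,a), on(b,c), on(c,a), on(e,a), on(e,c), on(f,a), on(f,c), ready(a)}  (27 atoms)
goal ⊆ F1  ⇒  h_max = 1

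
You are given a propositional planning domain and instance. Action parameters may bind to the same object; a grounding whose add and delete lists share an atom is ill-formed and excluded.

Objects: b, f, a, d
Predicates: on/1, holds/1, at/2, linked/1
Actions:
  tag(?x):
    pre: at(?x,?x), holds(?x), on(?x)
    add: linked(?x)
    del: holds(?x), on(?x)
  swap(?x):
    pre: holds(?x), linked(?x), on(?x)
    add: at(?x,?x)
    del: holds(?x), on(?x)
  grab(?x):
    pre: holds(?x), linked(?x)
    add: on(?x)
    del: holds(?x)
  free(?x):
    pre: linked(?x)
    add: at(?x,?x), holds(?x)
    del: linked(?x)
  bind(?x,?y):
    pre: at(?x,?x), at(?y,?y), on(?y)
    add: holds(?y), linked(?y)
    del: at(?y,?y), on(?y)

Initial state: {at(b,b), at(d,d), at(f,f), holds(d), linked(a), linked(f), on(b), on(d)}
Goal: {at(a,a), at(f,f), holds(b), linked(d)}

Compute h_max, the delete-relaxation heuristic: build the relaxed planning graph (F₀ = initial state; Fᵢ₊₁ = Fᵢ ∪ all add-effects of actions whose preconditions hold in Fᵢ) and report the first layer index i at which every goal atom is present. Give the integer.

1

F0 = init (8 atoms)
F1 = F0 ∪ {at(a,a), holds(a), holds(b), holds(f), linked(b), linked(d)}  (14 atoms)
goal ⊆ F1  ⇒  h_max = 1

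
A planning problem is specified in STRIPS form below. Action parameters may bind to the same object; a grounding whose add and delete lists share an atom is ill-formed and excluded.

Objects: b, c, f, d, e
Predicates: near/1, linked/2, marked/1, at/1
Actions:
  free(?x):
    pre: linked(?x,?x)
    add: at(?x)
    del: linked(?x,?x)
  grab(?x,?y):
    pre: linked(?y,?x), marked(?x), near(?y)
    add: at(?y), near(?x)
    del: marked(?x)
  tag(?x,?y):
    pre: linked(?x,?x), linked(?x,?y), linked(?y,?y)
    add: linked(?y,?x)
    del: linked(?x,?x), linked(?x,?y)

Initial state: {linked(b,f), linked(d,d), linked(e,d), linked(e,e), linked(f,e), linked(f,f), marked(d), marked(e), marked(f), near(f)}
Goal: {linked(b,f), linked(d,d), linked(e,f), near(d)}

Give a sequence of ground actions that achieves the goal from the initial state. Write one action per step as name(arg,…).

grab(e,f); grab(d,e); tag(f,e)

1. grab(e,f)  →  {at(f), linked(b,f), linked(d,d), linked(e,d), linked(e,e), linked(f,e), linked(f,f), marked(d), marked(f), near(e), near(f)}
2. grab(d,e)  →  {at(e), at(f), linked(b,f), linked(d,d), linked(e,d), linked(e,e), linked(f,e), linked(f,f), marked(f), near(d), near(e), near(f)}
3. tag(f,e)  →  {at(e), at(f), linked(b,f), linked(d,d), linked(e,d), linked(e,e), linked(e,f), marked(f), near(d), near(e), near(f)}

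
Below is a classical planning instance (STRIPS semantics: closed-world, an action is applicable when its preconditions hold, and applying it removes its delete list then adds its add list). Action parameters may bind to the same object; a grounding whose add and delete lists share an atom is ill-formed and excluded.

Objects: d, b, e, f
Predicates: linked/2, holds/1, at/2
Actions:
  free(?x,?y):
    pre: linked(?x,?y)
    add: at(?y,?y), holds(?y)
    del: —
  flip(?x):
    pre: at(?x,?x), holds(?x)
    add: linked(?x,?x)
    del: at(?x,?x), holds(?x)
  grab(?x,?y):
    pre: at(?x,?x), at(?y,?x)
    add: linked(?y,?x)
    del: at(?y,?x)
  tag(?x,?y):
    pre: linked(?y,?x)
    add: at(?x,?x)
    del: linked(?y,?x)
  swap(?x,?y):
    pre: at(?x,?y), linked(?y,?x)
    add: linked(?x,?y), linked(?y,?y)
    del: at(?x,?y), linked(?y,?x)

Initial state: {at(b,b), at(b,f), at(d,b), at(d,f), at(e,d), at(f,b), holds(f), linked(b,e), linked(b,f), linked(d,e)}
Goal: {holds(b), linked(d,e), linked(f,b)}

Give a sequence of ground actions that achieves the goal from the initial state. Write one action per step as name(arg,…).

1. grab(b,f)  →  {at(b,b), at(b,f), at(d,b), at(d,f), at(e,d), holds(f), linked(b,e), linked(b,f), linked(d,e), linked(f,b)}
2. free(f,b)  →  {at(b,b), at(b,f), at(d,b), at(d,f), at(e,d), holds(b), holds(f), linked(b,e), linked(b,f), linked(d,e), linked(f,b)}

grab(b,f); free(f,b)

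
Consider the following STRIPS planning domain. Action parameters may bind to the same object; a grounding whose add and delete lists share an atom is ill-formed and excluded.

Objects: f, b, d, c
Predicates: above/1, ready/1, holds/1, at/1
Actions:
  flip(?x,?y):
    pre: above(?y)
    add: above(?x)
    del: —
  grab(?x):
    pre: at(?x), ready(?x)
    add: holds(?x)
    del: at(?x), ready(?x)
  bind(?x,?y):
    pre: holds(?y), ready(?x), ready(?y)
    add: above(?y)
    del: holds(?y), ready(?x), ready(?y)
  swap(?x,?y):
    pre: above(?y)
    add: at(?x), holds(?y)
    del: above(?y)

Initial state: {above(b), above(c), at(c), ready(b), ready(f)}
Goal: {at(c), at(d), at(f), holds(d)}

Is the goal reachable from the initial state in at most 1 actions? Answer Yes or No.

No

1. flip(d,b)  →  {above(b), above(c), above(d), at(c), ready(b), ready(f)}
2. swap(f,b)  →  {above(c), above(d), at(c), at(f), holds(b), ready(b), ready(f)}
3. swap(d,d)  →  {above(c), at(c), at(d), at(f), holds(b), holds(d), ready(b), ready(f)}
optimal plan length = 3; 3 > 1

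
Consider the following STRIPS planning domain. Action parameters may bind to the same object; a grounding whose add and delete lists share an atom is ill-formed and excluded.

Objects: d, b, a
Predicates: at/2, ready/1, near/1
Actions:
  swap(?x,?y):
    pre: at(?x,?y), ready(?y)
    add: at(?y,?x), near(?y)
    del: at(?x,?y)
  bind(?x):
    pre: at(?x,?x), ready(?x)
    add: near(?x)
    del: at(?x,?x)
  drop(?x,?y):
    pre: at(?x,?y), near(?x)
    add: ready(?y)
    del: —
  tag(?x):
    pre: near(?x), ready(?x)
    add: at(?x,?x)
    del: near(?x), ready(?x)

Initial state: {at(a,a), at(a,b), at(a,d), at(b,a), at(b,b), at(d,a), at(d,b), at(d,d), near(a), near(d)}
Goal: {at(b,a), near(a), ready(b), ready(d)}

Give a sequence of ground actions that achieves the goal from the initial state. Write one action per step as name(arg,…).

drop(d,d); drop(d,b)

1. drop(d,d)  →  {at(a,a), at(a,b), at(a,d), at(b,a), at(b,b), at(d,a), at(d,b), at(d,d), near(a), near(d), ready(d)}
2. drop(d,b)  →  {at(a,a), at(a,b), at(a,d), at(b,a), at(b,b), at(d,a), at(d,b), at(d,d), near(a), near(d), ready(b), ready(d)}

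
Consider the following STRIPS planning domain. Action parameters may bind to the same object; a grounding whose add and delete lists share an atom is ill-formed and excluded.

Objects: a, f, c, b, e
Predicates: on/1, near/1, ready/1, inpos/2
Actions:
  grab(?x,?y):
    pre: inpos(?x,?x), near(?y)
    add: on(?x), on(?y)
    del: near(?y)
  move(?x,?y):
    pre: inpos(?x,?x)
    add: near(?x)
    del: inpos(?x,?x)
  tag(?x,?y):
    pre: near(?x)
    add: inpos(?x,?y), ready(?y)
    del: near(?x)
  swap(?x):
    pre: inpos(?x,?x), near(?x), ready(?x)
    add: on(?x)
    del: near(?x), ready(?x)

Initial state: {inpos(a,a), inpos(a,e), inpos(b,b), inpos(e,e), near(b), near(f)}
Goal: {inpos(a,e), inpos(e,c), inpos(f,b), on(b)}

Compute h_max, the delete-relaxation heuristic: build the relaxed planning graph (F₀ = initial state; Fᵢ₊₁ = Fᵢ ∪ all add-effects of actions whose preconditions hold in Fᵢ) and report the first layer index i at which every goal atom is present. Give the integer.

F0 = init (6 atoms)
F1 = F0 ∪ {inpos(b,a), inpos(b,c), inpos(b,e), inpos(b,f), inpos(f,a), inpos(f,b), inpos(f,c), inpos(f,e), inpos(f,f), near(a), near(e), on(a), on(b), on(e), on(f), ready(a), ready(b), ready(c), ready(e), ready(f)}  (26 atoms)
F2 = F1 ∪ {inpos(a,b), inpos(a,c), inpos(a,f), inpos(e,a), inpos(e,b), inpos(e,c), inpos(e,f)}  (33 atoms)
goal ⊆ F2  ⇒  h_max = 2

2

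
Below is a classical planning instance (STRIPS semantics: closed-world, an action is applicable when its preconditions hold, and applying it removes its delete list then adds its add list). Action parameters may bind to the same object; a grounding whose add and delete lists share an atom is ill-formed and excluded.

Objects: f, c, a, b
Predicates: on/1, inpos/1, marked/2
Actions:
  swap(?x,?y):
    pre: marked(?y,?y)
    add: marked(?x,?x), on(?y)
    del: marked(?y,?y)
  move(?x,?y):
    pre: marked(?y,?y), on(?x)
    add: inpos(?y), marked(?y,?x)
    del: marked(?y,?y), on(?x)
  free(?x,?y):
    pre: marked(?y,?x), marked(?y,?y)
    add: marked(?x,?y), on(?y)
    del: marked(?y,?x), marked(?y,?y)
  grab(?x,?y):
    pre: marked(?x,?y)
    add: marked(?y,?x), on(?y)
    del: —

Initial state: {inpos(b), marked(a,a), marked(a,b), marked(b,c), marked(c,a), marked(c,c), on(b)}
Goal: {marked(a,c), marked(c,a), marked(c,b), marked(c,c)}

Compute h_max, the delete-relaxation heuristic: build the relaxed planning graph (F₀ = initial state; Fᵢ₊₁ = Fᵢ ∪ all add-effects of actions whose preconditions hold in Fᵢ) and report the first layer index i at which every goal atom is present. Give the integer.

1

F0 = init (7 atoms)
F1 = F0 ∪ {inpos(a), inpos(c), marked(a,c), marked(b,a), marked(b,b), marked(c,b), marked(f,f), on(a), on(c)}  (16 atoms)
goal ⊆ F1  ⇒  h_max = 1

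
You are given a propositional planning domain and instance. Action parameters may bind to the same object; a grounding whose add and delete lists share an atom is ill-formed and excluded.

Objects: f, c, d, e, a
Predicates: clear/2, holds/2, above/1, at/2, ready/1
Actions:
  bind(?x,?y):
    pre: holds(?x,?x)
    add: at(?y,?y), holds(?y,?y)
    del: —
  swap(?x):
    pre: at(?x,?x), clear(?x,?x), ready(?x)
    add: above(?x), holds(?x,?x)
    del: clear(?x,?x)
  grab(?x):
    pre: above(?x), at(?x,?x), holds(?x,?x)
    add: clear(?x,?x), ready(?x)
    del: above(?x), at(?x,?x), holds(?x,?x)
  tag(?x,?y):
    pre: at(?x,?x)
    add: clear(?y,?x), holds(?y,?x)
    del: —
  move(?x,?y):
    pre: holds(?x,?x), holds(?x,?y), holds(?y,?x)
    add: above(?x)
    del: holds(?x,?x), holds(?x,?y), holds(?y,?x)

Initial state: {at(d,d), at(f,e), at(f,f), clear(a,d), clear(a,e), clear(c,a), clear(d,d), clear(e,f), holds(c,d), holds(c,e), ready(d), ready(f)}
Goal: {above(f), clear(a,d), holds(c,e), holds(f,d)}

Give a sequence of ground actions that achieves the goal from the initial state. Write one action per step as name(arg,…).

tag(f,f); swap(f); tag(d,f)

1. tag(f,f)  →  {at(d,d), at(f,e), at(f,f), clear(a,d), clear(a,e), clear(c,a), clear(d,d), clear(e,f), clear(f,f), holds(c,d), holds(c,e), holds(f,f), ready(d), ready(f)}
2. swap(f)  →  {above(f), at(d,d), at(f,e), at(f,f), clear(a,d), clear(a,e), clear(c,a), clear(d,d), clear(e,f), holds(c,d), holds(c,e), holds(f,f), ready(d), ready(f)}
3. tag(d,f)  →  {above(f), at(d,d), at(f,e), at(f,f), clear(a,d), clear(a,e), clear(c,a), clear(d,d), clear(e,f), clear(f,d), holds(c,d), holds(c,e), holds(f,d), holds(f,f), ready(d), ready(f)}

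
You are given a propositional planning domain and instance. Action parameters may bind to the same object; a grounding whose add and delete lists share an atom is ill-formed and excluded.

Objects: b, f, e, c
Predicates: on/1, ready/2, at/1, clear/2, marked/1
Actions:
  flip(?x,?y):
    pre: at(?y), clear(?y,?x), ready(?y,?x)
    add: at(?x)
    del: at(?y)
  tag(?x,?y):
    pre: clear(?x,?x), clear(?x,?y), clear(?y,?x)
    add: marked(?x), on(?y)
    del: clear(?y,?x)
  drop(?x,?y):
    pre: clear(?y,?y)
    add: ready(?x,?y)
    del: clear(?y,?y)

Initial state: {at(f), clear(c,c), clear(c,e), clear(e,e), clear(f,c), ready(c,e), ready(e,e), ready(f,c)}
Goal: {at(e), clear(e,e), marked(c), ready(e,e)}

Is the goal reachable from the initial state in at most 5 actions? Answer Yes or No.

Yes

1. flip(c,f)  →  {at(c), clear(c,c), clear(c,e), clear(e,e), clear(f,c), ready(c,e), ready(e,e), ready(f,c)}
2. flip(e,c)  →  {at(e), clear(c,c), clear(c,e), clear(e,e), clear(f,c), ready(c,e), ready(e,e), ready(f,c)}
3. tag(c,c)  →  {at(e), clear(c,e), clear(e,e), clear(f,c), marked(c), on(c), ready(c,e), ready(e,e), ready(f,c)}
optimal plan length = 3; 3 ≤ 5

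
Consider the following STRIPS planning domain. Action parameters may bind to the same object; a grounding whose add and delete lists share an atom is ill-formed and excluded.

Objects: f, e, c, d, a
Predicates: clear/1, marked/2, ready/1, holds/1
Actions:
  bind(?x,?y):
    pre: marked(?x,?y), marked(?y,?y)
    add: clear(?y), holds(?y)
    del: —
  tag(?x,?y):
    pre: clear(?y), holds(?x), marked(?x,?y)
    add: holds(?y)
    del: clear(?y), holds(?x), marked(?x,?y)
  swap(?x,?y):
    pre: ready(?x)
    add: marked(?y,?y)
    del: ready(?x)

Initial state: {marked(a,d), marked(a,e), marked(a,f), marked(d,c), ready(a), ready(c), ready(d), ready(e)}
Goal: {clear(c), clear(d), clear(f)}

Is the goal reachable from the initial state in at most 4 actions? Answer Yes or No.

No

1. swap(e,f)  →  {marked(a,d), marked(a,e), marked(a,f), marked(d,c), marked(f,f), ready(a), ready(c), ready(d)}
2. bind(f,f)  →  {clear(f), holds(f), marked(a,d), marked(a,e), marked(a,f), marked(d,c), marked(f,f), ready(a), ready(c), ready(d)}
3. swap(c,c)  →  {clear(f), holds(f), marked(a,d), marked(a,e), marked(a,f), marked(c,c), marked(d,c), marked(f,f), ready(a), ready(d)}
4. bind(c,c)  →  {clear(c), clear(f), holds(c), holds(f), marked(a,d), marked(a,e), marked(a,f), marked(c,c), marked(d,c), marked(f,f), ready(a), ready(d)}
5. swap(d,d)  →  {clear(c), clear(f), holds(c), holds(f), marked(a,d), marked(a,e), marked(a,f), marked(c,c), marked(d,c), marked(d,d), marked(f,f), ready(a)}
6. bind(d,d)  →  {clear(c), clear(d), clear(f), holds(c), holds(d), holds(f), marked(a,d), marked(a,e), marked(a,f), marked(c,c), marked(d,c), marked(d,d), marked(f,f), ready(a)}
optimal plan length = 6; 6 > 4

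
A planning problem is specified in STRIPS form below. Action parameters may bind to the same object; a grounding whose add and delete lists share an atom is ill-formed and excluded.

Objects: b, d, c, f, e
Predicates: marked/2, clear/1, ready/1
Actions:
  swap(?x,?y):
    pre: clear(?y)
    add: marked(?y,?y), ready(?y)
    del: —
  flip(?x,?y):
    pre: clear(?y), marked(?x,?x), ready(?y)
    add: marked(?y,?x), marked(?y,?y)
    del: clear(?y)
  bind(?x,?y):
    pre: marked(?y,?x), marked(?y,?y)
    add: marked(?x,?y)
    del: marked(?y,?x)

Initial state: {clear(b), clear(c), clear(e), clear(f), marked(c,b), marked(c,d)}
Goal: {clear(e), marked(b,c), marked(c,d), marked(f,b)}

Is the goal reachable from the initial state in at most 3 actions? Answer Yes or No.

No

1. swap(b,b)  →  {clear(b), clear(c), clear(e), clear(f), marked(b,b), marked(c,b), marked(c,d), ready(b)}
2. swap(b,c)  →  {clear(b), clear(c), clear(e), clear(f), marked(b,b), marked(c,b), marked(c,c), marked(c,d), ready(b), ready(c)}
3. swap(b,f)  →  {clear(b), clear(c), clear(e), clear(f), marked(b,b), marked(c,b), marked(c,c), marked(c,d), marked(f,f), ready(b), ready(c), ready(f)}
4. flip(b,f)  →  {clear(b), clear(c), clear(e), marked(b,b), marked(c,b), marked(c,c), marked(c,d), marked(f,b), marked(f,f), ready(b), ready(c), ready(f)}
5. flip(c,b)  →  {clear(c), clear(e), marked(b,b), marked(b,c), marked(c,b), marked(c,c), marked(c,d), marked(f,b), marked(f,f), ready(b), ready(c), ready(f)}
optimal plan length = 5; 5 > 3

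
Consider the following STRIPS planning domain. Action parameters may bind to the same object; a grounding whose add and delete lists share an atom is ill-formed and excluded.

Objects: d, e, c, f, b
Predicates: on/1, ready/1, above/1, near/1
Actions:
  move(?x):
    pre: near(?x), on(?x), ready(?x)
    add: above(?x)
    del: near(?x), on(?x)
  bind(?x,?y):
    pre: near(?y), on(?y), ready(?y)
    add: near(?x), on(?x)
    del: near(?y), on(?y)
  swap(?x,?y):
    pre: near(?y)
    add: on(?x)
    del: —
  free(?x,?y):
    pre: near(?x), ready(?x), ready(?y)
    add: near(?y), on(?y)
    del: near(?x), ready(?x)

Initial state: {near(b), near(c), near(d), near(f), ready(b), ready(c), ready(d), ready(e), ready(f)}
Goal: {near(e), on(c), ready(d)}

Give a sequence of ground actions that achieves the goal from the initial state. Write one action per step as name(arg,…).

1. swap(c,d)  →  {near(b), near(c), near(d), near(f), on(c), ready(b), ready(c), ready(d), ready(e), ready(f)}
2. free(c,e)  →  {near(b), near(d), near(e), near(f), on(c), on(e), ready(b), ready(d), ready(e), ready(f)}

swap(c,d); free(c,e)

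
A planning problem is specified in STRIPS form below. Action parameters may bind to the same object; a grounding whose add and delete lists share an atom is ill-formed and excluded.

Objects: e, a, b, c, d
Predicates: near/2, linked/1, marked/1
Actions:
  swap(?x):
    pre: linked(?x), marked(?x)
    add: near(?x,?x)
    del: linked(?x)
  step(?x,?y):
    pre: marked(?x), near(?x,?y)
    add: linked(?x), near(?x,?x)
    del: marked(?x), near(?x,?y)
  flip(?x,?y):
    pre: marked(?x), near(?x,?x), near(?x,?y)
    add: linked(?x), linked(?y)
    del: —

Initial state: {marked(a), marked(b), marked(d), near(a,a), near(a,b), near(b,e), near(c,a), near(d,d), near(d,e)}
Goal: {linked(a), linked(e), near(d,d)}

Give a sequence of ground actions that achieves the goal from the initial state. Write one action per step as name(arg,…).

step(a,b); flip(d,e)

1. step(a,b)  →  {linked(a), marked(b), marked(d), near(a,a), near(b,e), near(c,a), near(d,d), near(d,e)}
2. flip(d,e)  →  {linked(a), linked(d), linked(e), marked(b), marked(d), near(a,a), near(b,e), near(c,a), near(d,d), near(d,e)}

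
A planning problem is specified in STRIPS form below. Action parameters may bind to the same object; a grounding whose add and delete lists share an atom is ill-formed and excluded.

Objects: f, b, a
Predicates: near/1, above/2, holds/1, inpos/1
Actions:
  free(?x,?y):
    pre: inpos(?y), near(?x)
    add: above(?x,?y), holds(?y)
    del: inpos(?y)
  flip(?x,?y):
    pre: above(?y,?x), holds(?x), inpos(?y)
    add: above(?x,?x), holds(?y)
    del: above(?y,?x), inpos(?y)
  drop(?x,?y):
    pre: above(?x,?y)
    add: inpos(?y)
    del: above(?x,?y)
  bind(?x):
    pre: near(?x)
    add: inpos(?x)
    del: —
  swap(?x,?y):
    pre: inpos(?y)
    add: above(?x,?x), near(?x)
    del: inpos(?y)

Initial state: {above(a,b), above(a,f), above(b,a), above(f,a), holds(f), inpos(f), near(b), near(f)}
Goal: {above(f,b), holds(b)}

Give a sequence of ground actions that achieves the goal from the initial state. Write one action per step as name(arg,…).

drop(a,b); free(f,b)

1. drop(a,b)  →  {above(a,f), above(b,a), above(f,a), holds(f), inpos(b), inpos(f), near(b), near(f)}
2. free(f,b)  →  {above(a,f), above(b,a), above(f,a), above(f,b), holds(b), holds(f), inpos(f), near(b), near(f)}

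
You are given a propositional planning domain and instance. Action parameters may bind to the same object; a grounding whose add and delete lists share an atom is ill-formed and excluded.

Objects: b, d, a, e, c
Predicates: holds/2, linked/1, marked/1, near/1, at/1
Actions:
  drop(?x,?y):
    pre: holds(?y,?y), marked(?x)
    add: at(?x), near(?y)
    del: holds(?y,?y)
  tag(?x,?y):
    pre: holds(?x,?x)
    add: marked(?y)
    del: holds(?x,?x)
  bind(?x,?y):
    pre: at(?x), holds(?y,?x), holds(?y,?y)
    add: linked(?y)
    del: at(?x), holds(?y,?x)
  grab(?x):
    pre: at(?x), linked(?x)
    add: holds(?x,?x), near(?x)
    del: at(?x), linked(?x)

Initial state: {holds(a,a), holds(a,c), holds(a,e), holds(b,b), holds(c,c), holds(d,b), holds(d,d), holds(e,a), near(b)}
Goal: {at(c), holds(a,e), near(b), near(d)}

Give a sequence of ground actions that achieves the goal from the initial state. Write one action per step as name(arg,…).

tag(b,c); drop(c,d)

1. tag(b,c)  →  {holds(a,a), holds(a,c), holds(a,e), holds(c,c), holds(d,b), holds(d,d), holds(e,a), marked(c), near(b)}
2. drop(c,d)  →  {at(c), holds(a,a), holds(a,c), holds(a,e), holds(c,c), holds(d,b), holds(e,a), marked(c), near(b), near(d)}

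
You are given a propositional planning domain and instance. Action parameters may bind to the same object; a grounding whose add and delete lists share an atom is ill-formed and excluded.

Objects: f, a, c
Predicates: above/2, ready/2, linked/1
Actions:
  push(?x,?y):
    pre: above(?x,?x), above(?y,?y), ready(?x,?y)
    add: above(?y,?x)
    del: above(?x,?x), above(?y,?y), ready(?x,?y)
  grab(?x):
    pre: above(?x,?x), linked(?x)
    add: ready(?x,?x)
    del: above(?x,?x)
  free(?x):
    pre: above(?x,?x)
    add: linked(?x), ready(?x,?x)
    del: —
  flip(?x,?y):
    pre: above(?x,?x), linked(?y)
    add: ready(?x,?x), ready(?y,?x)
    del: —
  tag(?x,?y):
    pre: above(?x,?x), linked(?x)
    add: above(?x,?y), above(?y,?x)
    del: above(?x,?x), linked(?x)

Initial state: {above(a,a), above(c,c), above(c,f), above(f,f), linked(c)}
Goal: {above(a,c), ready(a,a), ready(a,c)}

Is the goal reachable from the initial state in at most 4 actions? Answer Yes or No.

1. free(a)  →  {above(a,a), above(c,c), above(c,f), above(f,f), linked(a), linked(c), ready(a,a)}
2. flip(c,a)  →  {above(a,a), above(c,c), above(c,f), above(f,f), linked(a), linked(c), ready(a,a), ready(a,c), ready(c,c)}
3. tag(a,c)  →  {above(a,c), above(c,a), above(c,c), above(c,f), above(f,f), linked(c), ready(a,a), ready(a,c), ready(c,c)}
optimal plan length = 3; 3 ≤ 4

Yes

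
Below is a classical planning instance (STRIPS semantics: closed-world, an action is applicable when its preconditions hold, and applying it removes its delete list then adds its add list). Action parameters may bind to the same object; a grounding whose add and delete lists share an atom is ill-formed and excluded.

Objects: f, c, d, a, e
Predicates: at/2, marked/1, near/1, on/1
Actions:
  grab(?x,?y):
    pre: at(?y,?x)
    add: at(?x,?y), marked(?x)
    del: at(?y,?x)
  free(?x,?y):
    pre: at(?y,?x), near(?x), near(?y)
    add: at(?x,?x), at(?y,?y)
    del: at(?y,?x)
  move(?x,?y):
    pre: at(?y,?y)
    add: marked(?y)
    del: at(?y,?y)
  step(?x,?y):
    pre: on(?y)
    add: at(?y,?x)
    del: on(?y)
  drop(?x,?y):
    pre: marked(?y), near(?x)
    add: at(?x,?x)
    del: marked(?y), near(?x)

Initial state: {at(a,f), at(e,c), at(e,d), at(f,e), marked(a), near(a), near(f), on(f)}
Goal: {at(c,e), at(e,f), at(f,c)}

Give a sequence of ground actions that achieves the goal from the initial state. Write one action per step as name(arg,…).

1. grab(c,e)  →  {at(a,f), at(c,e), at(e,d), at(f,e), marked(a), marked(c), near(a), near(f), on(f)}
2. grab(e,f)  →  {at(a,f), at(c,e), at(e,d), at(e,f), marked(a), marked(c), marked(e), near(a), near(f), on(f)}
3. step(c,f)  →  {at(a,f), at(c,e), at(e,d), at(e,f), at(f,c), marked(a), marked(c), marked(e), near(a), near(f)}

grab(c,e); grab(e,f); step(c,f)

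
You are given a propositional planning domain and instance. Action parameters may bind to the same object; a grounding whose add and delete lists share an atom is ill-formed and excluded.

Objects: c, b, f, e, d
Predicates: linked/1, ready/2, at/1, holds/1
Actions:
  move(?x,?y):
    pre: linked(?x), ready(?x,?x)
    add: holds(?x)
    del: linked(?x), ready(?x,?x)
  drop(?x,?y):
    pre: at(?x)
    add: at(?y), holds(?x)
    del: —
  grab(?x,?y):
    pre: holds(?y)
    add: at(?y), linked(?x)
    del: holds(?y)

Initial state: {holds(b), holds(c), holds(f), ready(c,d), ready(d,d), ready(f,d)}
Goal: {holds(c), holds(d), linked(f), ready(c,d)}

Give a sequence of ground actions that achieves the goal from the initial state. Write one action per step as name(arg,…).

1. grab(f,c)  →  {at(c), holds(b), holds(f), linked(f), ready(c,d), ready(d,d), ready(f,d)}
2. drop(c,d)  →  {at(c), at(d), holds(b), holds(c), holds(f), linked(f), ready(c,d), ready(d,d), ready(f,d)}
3. drop(d,c)  →  {at(c), at(d), holds(b), holds(c), holds(d), holds(f), linked(f), ready(c,d), ready(d,d), ready(f,d)}

grab(f,c); drop(c,d); drop(d,c)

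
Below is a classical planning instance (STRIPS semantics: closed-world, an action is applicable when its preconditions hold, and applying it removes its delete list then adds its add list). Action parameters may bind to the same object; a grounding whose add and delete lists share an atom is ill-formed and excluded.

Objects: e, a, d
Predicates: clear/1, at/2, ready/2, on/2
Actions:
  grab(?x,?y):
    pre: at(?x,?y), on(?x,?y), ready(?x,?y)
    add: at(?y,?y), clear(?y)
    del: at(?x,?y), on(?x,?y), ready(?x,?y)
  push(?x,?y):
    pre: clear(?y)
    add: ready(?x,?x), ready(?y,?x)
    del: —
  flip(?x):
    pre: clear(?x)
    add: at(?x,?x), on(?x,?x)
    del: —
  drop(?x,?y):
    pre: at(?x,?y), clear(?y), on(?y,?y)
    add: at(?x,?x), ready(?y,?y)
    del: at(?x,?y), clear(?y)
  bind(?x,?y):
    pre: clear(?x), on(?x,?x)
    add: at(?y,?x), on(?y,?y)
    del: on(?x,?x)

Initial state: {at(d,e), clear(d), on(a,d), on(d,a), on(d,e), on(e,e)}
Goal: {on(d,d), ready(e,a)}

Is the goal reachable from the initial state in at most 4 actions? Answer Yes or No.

Yes

1. push(e,d)  →  {at(d,e), clear(d), on(a,d), on(d,a), on(d,e), on(e,e), ready(d,e), ready(e,e)}
2. grab(d,e)  →  {at(e,e), clear(d), clear(e), on(a,d), on(d,a), on(e,e), ready(e,e)}
3. push(a,e)  →  {at(e,e), clear(d), clear(e), on(a,d), on(d,a), on(e,e), ready(a,a), ready(e,a), ready(e,e)}
4. flip(d)  →  {at(d,d), at(e,e), clear(d), clear(e), on(a,d), on(d,a), on(d,d), on(e,e), ready(a,a), ready(e,a), ready(e,e)}
optimal plan length = 4; 4 ≤ 4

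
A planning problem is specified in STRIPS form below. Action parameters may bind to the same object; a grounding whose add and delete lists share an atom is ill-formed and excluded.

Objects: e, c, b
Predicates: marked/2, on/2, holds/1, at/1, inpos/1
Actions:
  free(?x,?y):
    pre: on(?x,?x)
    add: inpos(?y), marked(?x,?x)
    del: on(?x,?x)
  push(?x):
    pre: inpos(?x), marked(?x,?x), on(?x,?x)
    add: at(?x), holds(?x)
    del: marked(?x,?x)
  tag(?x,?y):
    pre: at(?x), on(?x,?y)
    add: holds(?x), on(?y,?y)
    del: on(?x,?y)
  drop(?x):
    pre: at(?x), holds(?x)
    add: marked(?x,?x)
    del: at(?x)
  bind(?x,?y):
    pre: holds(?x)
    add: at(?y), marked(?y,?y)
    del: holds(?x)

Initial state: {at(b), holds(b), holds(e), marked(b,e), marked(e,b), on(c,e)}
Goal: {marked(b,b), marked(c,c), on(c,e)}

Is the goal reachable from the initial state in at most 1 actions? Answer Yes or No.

1. drop(b)  →  {holds(b), holds(e), marked(b,b), marked(b,e), marked(e,b), on(c,e)}
2. bind(e,c)  →  {at(c), holds(b), marked(b,b), marked(b,e), marked(c,c), marked(e,b), on(c,e)}
optimal plan length = 2; 2 > 1

No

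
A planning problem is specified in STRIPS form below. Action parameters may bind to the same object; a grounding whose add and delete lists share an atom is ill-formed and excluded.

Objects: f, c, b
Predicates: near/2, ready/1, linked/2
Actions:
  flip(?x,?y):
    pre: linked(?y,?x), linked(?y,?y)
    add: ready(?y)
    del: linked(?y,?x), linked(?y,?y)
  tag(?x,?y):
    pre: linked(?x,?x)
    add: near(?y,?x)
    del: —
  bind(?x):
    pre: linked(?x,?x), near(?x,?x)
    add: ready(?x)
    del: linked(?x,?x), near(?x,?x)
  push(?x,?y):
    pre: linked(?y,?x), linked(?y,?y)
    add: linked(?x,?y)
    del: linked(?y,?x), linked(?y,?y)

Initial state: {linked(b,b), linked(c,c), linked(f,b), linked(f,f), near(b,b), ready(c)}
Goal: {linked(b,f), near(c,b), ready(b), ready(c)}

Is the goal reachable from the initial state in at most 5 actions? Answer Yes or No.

Yes

1. tag(b,c)  →  {linked(b,b), linked(c,c), linked(f,b), linked(f,f), near(b,b), near(c,b), ready(c)}
2. flip(b,b)  →  {linked(c,c), linked(f,b), linked(f,f), near(b,b), near(c,b), ready(b), ready(c)}
3. push(b,f)  →  {linked(b,f), linked(c,c), near(b,b), near(c,b), ready(b), ready(c)}
optimal plan length = 3; 3 ≤ 5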